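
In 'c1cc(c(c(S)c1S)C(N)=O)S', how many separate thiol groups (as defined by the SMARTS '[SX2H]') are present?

3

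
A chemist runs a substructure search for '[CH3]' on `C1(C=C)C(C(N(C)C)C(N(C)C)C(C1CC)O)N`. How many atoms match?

The query [CH3] means: aliphatic carbon with exactly three hydrogens.
Check the 18 heavy atoms by environment: 7× C (H1) → no; 2× N (H0) → no; 5× C (H3) → match; 1× N (H2) → no; 2× C (H2) → no; 1× O (H1) → no.
That gives 5 matching atoms.

5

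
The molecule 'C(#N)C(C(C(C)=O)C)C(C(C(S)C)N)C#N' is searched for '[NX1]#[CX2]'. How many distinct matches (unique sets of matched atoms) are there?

2

[NX1]#[CX2] is the SMARTS for a nitrile: a nitrogen triple-bonded to a two-connected carbon.
The molecule carries 2 separate instances of a nitrile (-C#N) meeting every constraint; each maps to a distinct set of atoms, giving 2 matches.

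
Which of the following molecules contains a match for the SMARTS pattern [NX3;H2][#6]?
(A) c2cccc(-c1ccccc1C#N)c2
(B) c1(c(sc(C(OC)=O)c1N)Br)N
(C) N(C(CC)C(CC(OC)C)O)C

[NX3;H2][#6] describes a trivalent nitrogen with two H attached to carbon (a primary amine).
(A) has a nitrile (-C#N) but the nitrogen is NX1 (triple-bonded), not NX3 with two H.
(B) contains a primary amino group (-NH2), which satisfies every atom and bond constraint.
(C) has an N-methylamino group (-NHCH3) but the nitrogen bears two carbons and only one H (H1), not H2.
So the answer is (B).

B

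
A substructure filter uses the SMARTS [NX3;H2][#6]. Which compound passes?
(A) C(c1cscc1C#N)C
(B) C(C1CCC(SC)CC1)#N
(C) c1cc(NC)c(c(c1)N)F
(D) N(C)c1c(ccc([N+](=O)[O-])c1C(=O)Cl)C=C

[NX3;H2][#6] describes a trivalent nitrogen with two H attached to carbon (a primary amine).
(A) has a nitrile (-C#N) but the nitrogen is NX1 (triple-bonded), not NX3 with two H.
(B) has a nitrile (-C#N) but the nitrogen is NX1 (triple-bonded), not NX3 with two H.
(C) contains a primary amino group (-NH2), which satisfies every atom and bond constraint.
(D) has a nitro group (-[N+](=O)[O-]) but the nitrogen is [N+] with no H, not NX3H2.
So the answer is (C).

C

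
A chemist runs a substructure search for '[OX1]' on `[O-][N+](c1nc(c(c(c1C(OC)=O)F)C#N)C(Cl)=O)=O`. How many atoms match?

4

The query [OX1] means: aliphatic oxygen with one total connection — typically a carbonyl =O or an oxide.
Check the 19 heavy atoms by environment: 1× n (aromatic, X2) → no; 5× c (aromatic, X3) → no; 1× N (charge +1, X3) → no; 1× O (charge -1, X1) → match; 3× O (X1) → match; 2× C (X3) → no; 1× Cl (X1) → no; 1× C (X2) → no; 1× N (X1) → no; 1× F (X1) → no; 1× O (X2) → no; 1× C (X4) → no.
Summing the matching environments: 1 + 3 = 4 matching atoms.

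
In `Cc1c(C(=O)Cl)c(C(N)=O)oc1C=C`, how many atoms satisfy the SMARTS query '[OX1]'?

2

The query [OX1] means: aliphatic oxygen with one total connection — typically a carbonyl =O or an oxide.
Check the 14 heavy atoms by environment: 1× o (aromatic, X2) → no; 4× c (aromatic, X3) → no; 4× C (X3) → no; 2× O (X1) → match; 1× Cl (X1) → no; 1× N (X3) → no; 1× C (X4) → no.
That gives 2 matching atoms.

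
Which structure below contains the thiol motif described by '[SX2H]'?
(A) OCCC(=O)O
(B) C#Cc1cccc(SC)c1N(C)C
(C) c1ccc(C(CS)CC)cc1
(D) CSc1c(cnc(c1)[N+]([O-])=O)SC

C

[SX2H] describes an aliphatic sulfur with two connections, one being H (a thiol).
(A) has a hydroxyl group (-OH) but it is an -OH, not an -SH.
(B) has a methylthio ether (-SCH3) but the sulfur has H0 (bonded to two carbons), not H1.
(C) contains a thiol (-SH), which satisfies every atom and bond constraint.
(D) has a methylthio ether (-SCH3) but the sulfur has H0 (bonded to two carbons), not H1.
So the answer is (C).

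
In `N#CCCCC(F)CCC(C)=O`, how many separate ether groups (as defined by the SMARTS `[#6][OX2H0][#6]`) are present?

0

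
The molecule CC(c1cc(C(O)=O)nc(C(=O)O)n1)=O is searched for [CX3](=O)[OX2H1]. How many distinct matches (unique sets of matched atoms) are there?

[CX3](=O)[OX2H1] is the SMARTS for a carboxylic acid: an sp2 carbon double-bonded to O and single-bonded to an -OH oxygen.
The molecule carries 2 separate instances of a carboxylic acid group (-C(=O)OH) meeting every constraint; each maps to a distinct set of atoms, giving 2 matches.

2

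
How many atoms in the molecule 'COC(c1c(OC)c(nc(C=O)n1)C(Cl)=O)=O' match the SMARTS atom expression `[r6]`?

6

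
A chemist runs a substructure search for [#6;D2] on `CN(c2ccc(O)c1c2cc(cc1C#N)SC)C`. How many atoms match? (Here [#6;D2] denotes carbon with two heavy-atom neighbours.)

5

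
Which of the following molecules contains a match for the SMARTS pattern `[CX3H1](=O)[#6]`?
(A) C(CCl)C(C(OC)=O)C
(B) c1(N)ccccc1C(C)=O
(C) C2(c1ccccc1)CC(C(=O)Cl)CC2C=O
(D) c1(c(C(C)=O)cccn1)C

C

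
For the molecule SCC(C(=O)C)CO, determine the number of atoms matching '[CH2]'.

Check the 8 heavy atoms by environment: 2× C (H2) → match; 1× C (H1) → no; 1× C (H0) → no; 1× O (H0) → no; 1× C (H3) → no; 1× O (H1) → no; 1× S (H1) → no.
That gives 2 matching atoms.

2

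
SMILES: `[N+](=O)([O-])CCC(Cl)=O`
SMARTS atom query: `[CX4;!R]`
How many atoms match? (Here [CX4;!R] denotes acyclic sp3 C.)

Check the 8 heavy atoms by environment: 2× C (X4, acyclic) → match; 1× N (charge +1, X3, acyclic) → no; 1× O (charge -1, X1, acyclic) → no; 2× O (X1, acyclic) → no; 1× C (X3, acyclic) → no; 1× Cl (X1, acyclic) → no.
That gives 2 matching atoms.

2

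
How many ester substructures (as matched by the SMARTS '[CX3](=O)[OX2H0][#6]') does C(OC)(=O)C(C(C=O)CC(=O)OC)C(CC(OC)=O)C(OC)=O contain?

[CX3](=O)[OX2H0][#6] is the SMARTS for an ester: a carbonyl carbon bonded to an oxygen that is itself bonded to carbon (no H on that O).
The molecule carries 4 separate instances of a methyl-ester group (-C(=O)OCH3) meeting every constraint; each maps to a distinct set of atoms, giving 4 matches.

4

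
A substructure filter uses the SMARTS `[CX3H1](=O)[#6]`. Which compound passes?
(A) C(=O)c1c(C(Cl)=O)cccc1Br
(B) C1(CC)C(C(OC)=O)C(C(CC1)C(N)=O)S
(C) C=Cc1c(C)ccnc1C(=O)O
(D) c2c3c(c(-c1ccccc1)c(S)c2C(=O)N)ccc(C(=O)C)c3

A

[CX3H1](=O)[#6] describes an sp2 carbon with one H, double-bonded to O and single-bonded to carbon (an aldehyde).
(A) contains an aldehyde (-CHO), which satisfies every atom and bond constraint.
(B) has a methyl-ester group (-C(=O)OCH3) but the carbonyl carbon has H0, not H1.
(C) has a carboxylic acid group (-C(=O)OH) but the carbonyl carbon has H0 and is bonded to O, not H1.
(D) has an acetyl/ketone group (-C(=O)CH3) but the carbonyl carbon has H0 (two carbon neighbours), not H1.
So the answer is (A).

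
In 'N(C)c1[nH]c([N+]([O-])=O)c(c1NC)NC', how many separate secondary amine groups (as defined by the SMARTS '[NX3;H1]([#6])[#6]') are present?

3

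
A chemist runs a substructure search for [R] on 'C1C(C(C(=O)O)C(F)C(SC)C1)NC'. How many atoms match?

6

The query [R] means: R matches any atom that is part of a ring.
Check the 14 heavy atoms by environment: 6× C (in 6-ring) → match; 1× S (acyclic) → no; 3× C (acyclic) → no; 2× O (acyclic) → no; 1× N (acyclic) → no; 1× F (acyclic) → no.
That gives 6 matching atoms.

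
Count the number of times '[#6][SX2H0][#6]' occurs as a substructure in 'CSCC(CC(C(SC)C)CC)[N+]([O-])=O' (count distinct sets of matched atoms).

2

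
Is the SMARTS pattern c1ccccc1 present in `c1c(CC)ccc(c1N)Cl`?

Yes

The pattern c1ccccc1 describes six aromatic carbons in a ring — a benzene ring.
The required atom environment is present in the molecule, so the pattern matches.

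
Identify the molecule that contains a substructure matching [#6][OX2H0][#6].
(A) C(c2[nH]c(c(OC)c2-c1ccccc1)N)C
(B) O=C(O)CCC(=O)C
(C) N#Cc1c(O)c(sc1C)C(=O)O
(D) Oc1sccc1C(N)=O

A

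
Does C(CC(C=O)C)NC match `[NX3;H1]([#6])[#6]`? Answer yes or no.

Yes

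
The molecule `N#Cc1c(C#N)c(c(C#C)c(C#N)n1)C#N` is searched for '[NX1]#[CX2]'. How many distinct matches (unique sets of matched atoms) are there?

4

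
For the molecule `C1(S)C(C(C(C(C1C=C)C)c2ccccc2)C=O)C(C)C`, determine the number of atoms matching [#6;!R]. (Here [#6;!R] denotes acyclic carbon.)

The query [#6;!R] means: carbon not in any ring.
Check the 21 heavy atoms by environment: 6× C (in 6-ring) → no; 1× S (acyclic) → no; 7× C (acyclic) → match; 6× c (aromatic, in 6-ring) → no; 1× O (acyclic) → no.
That gives 7 matching atoms.

7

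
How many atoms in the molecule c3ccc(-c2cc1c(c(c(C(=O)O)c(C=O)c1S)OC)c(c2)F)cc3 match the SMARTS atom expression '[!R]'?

9

The query [!R] means: !R matches any atom not in a ring.
Check the 25 heavy atoms by environment: 16× c (aromatic, in 6-ring) → no; 3× C (acyclic) → match; 4× O (acyclic) → match; 1× S (acyclic) → match; 1× F (acyclic) → match.
Summing the matching environments: 3 + 4 + 1 + 1 = 9 matching atoms.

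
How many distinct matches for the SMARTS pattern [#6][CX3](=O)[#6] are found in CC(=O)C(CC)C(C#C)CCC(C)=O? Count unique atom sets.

2

[#6][CX3](=O)[#6] is the SMARTS for a ketone: a carbonyl carbon (no H) flanked by two carbons.
The molecule carries 2 separate instances of an acetyl/ketone group (-C(=O)CH3) meeting every constraint; each maps to a distinct set of atoms, giving 2 matches.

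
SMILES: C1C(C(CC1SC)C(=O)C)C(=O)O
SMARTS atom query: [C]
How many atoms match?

The query [C] means: uppercase C matches aliphatic (non-aromatic) carbon only.
Check the 13 heavy atoms by environment: 9× C → match; 3× O → no; 1× S → no.
That gives 9 matching atoms.

9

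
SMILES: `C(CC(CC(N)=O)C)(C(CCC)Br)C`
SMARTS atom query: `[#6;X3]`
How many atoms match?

1

The query [#6;X3] means: any carbon (aromatic or not) with three total connections.
Check the 14 heavy atoms by environment: 10× C (X4) → no; 1× C (X3) → match; 1× O (X1) → no; 1× N (X3) → no; 1× Br (X1) → no.
That gives 1 matching atom.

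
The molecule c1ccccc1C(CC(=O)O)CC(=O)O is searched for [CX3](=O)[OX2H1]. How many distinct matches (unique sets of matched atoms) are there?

[CX3](=O)[OX2H1] is the SMARTS for a carboxylic acid: an sp2 carbon double-bonded to O and single-bonded to an -OH oxygen.
The molecule carries 2 separate instances of a carboxylic acid group (-C(=O)OH) meeting every constraint; each maps to a distinct set of atoms, giving 2 matches.

2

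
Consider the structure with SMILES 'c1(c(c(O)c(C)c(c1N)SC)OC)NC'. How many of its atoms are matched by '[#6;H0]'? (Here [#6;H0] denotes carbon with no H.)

6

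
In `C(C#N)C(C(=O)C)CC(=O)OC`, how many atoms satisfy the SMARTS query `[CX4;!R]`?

5

The query [CX4;!R] means: aliphatic carbon with four total connections, not in a ring.
Check the 12 heavy atoms by environment: 5× C (X4, acyclic) → match; 2× C (X3, acyclic) → no; 2× O (X1, acyclic) → no; 1× O (X2, acyclic) → no; 1× C (X2, acyclic) → no; 1× N (X1, acyclic) → no.
That gives 5 matching atoms.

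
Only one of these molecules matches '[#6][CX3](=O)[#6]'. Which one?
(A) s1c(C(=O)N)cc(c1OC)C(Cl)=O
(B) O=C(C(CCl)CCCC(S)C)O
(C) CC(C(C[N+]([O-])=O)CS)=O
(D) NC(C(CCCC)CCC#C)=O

[#6][CX3](=O)[#6] describes a carbonyl carbon (no H) flanked by two carbons (a ketone).
(A) has a primary amide (-C(=O)NH2) but one neighbour of the carbonyl carbon is N, not C.
(B) has a carboxylic acid group (-C(=O)OH) but one neighbour of the carbonyl carbon is O, not C.
(C) contains an acetyl/ketone group (-C(=O)CH3), which satisfies every atom and bond constraint.
(D) has a primary amide (-C(=O)NH2) but one neighbour of the carbonyl carbon is N, not C.
So the answer is (C).

C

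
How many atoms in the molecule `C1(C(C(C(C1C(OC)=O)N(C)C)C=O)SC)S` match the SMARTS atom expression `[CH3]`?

4

The query [CH3] means: aliphatic carbon with exactly three hydrogens.
Check the 17 heavy atoms by environment: 6× C (H1) → no; 3× O (H0) → no; 1× S (H1) → no; 1× S (H0) → no; 4× C (H3) → match; 1× C (H0) → no; 1× N (H0) → no.
That gives 4 matching atoms.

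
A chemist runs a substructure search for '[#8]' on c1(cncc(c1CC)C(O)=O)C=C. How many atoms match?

2

Check the 13 heavy atoms by environment: 1× n (aromatic) → no; 5× c (aromatic) → no; 5× C → no; 2× O → match.
That gives 2 matching atoms.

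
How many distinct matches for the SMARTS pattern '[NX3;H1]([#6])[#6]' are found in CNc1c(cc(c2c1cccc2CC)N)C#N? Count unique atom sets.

1

[NX3;H1]([#6])[#6] is the SMARTS for a secondary amine: a trivalent nitrogen with one H, bonded to two carbons.
Exactly one fragment in the molecule meets all constraints, giving 1 match.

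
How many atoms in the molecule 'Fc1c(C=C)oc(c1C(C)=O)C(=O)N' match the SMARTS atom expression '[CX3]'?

4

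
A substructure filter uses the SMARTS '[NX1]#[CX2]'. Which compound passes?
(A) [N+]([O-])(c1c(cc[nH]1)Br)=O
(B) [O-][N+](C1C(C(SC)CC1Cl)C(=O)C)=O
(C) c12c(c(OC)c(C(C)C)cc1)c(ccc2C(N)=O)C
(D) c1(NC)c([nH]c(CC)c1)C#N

D

[NX1]#[CX2] describes a nitrogen triple-bonded to a two-connected carbon (a nitrile).
(A) has a nitro group (-[N+](=O)[O-]) but there is no C#N triple bond.
(B) has a nitro group (-[N+](=O)[O-]) but there is no C#N triple bond.
(C) has a primary amide (-C(=O)NH2) but the nitrogen is NX3, not NX1.
(D) contains a nitrile (-C#N), which satisfies every atom and bond constraint.
So the answer is (D).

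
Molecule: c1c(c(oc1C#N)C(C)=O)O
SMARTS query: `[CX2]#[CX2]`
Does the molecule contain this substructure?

No

The pattern [CX2]#[CX2] describes a carbon-carbon triple bond — an alkyne.
The closest candidate here is a nitrile (-C#N), but the triple bond is C#N, not C#C. No other fragment satisfies the full query, so there is no match.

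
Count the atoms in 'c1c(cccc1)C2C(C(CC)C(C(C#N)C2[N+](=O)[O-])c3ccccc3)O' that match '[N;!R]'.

2

The query [N;!R] means: aliphatic nitrogen not in a ring.
Check the 26 heavy atoms by environment: 6× C (in 6-ring) → no; 3× C (acyclic) → no; 12× c (aromatic, in 6-ring) → no; 2× O (acyclic) → no; 1× N (charge +1, acyclic) → match; 1× O (charge -1, acyclic) → no; 1× N (acyclic) → match.
Summing the matching environments: 1 + 1 = 2 matching atoms.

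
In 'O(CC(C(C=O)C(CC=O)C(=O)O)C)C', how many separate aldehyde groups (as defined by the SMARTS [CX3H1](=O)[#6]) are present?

[CX3H1](=O)[#6] is the SMARTS for an aldehyde: an sp2 carbon with one H, double-bonded to O and single-bonded to carbon.
The molecule carries 2 separate instances of an aldehyde (-CHO) meeting every constraint; each maps to a distinct set of atoms, giving 2 matches.

2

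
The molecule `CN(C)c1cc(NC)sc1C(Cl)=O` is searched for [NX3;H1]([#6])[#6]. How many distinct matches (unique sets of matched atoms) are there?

1

[NX3;H1]([#6])[#6] is the SMARTS for a secondary amine: a trivalent nitrogen with one H, bonded to two carbons.
Exactly one fragment in the molecule meets all constraints, giving 1 match.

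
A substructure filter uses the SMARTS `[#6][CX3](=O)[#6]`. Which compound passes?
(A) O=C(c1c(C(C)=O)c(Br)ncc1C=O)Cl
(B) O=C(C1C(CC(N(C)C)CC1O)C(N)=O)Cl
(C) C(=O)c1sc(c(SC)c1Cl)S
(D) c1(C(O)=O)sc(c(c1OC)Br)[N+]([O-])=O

A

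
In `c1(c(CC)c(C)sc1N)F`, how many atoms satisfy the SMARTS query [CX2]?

Check the 10 heavy atoms by environment: 1× s (aromatic, X2) → no; 4× c (aromatic, X3) → no; 3× C (X4) → no; 1× N (X3) → no; 1× F (X1) → no.
No environment satisfies the query, so 0 matching atoms.

0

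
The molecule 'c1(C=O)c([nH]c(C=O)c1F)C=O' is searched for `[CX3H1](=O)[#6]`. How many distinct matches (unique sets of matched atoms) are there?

3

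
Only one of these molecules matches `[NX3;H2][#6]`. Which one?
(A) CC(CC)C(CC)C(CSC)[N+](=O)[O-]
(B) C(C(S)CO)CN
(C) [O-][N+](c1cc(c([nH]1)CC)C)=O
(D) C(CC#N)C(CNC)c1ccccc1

[NX3;H2][#6] describes a trivalent nitrogen with two H attached to carbon (a primary amine).
(A) has a nitro group (-[N+](=O)[O-]) but the nitrogen is [N+] with no H, not NX3H2.
(B) contains a primary amino group (-NH2), which satisfies every atom and bond constraint.
(C) has a nitro group (-[N+](=O)[O-]) but the nitrogen is [N+] with no H, not NX3H2.
(D) has a nitrile (-C#N) but the nitrogen is NX1 (triple-bonded), not NX3 with two H.
So the answer is (B).

B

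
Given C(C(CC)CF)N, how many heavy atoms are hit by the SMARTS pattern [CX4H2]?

The query [CX4H2] means: sp3 carbon (X4) with exactly two hydrogens.
Check the 7 heavy atoms by environment: 3× C (H2, X4) → match; 1× C (H1, X4) → no; 1× F (H0, X1) → no; 1× C (H3, X4) → no; 1× N (H2, X3) → no.
That gives 3 matching atoms.

3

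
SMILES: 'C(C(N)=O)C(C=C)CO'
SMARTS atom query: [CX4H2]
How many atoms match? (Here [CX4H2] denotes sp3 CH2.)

2

Check the 9 heavy atoms by environment: 2× C (H2, X4) → match; 1× C (H1, X4) → no; 1× O (H1, X2) → no; 1× C (H0, X3) → no; 1× O (H0, X1) → no; 1× N (H2, X3) → no; 1× C (H1, X3) → no; 1× C (H2, X3) → no.
That gives 2 matching atoms.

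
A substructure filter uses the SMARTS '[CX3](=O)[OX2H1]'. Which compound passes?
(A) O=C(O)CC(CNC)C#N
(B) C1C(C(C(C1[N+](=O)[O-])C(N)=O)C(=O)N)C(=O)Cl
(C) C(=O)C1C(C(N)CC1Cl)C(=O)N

A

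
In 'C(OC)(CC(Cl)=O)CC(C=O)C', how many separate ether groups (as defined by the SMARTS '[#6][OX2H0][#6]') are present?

[#6][OX2H0][#6] is the SMARTS for an ether: an aliphatic oxygen bridging two carbons with no H on the oxygen.
Exactly one fragment in the molecule meets all constraints, giving 1 match.

1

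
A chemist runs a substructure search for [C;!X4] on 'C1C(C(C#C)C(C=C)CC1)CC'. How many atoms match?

The query [C;!X4] means: aliphatic carbon that does not have four total connections.
Check the 12 heavy atoms by environment: 8× C (X4) → no; 2× C (X2) → match; 2× C (X3) → match.
Summing the matching environments: 2 + 2 = 4 matching atoms.

4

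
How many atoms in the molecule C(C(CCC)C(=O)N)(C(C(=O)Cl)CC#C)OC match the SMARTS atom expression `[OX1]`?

The query [OX1] means: aliphatic oxygen with one total connection — typically a carbonyl =O or an oxide.
Check the 17 heavy atoms by environment: 8× C (X4) → no; 2× C (X3) → no; 2× O (X1) → match; 1× N (X3) → no; 2× C (X2) → no; 1× O (X2) → no; 1× Cl (X1) → no.
That gives 2 matching atoms.

2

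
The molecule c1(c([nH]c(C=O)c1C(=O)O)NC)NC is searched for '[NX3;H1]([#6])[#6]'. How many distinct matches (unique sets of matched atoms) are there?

[NX3;H1]([#6])[#6] is the SMARTS for a secondary amine: a trivalent nitrogen with one H, bonded to two carbons.
The molecule carries 2 separate instances of an N-methylamino group (-NHCH3) meeting every constraint; each maps to a distinct set of atoms, giving 2 matches.

2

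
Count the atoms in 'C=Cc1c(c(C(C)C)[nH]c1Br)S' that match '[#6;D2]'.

1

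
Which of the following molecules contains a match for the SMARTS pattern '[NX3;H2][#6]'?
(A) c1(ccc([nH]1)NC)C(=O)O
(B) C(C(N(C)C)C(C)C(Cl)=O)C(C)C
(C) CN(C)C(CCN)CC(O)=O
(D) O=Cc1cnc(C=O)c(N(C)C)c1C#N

[NX3;H2][#6] describes a trivalent nitrogen with two H attached to carbon (a primary amine).
(A) has an N-methylamino group (-NHCH3) but the nitrogen bears two carbons and only one H (H1), not H2.
(B) has a dimethylamino group (-N(CH3)2) but the nitrogen has H0, not H2.
(C) contains a primary amino group (-NH2), which satisfies every atom and bond constraint.
(D) has a nitrile (-C#N) but the nitrogen is NX1 (triple-bonded), not NX3 with two H.
So the answer is (C).

C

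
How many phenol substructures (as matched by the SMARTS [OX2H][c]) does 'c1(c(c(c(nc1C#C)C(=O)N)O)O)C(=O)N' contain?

2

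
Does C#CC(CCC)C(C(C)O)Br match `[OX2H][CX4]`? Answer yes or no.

The pattern [OX2H][CX4] describes a hydroxyl oxygen bound to an sp3 (X4) carbon — an aliphatic alcohol.
The molecule carries a hydroxyl group (-OH), whose atoms satisfy every constraint of the query, so the pattern matches.

Yes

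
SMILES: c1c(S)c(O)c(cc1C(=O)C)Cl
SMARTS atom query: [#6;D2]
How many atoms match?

2

Check the 12 heavy atoms by environment: 4× c (aromatic, D3) → no; 2× c (aromatic, D2) → match; 2× O (D1) → no; 1× C (D3) → no; 1× C (D1) → no; 1× S (D1) → no; 1× Cl (D1) → no.
That gives 2 matching atoms.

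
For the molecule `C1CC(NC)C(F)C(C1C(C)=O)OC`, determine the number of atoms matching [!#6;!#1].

Check the 14 heavy atoms by environment: 10× C → no; 1× F → match; 2× O → match; 1× N → match.
Summing the matching environments: 1 + 2 + 1 = 4 matching atoms.

4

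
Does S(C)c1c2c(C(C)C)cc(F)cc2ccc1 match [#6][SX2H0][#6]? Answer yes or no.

Yes

The pattern [#6][SX2H0][#6] describes an aliphatic sulfur bridging two carbons with no H on the sulfur — a thioether.
The molecule carries a methylthio ether (-SCH3), whose atoms satisfy every constraint of the query, so the pattern matches.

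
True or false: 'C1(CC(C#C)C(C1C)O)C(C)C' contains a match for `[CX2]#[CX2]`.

The pattern [CX2]#[CX2] describes a carbon-carbon triple bond — an alkyne.
The molecule carries an ethynyl group (-C#CH), whose atoms satisfy every constraint of the query, so the pattern matches.

True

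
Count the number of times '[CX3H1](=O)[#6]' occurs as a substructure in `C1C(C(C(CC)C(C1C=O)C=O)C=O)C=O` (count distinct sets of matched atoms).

4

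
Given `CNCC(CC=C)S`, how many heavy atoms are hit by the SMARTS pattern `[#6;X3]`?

2

Check the 8 heavy atoms by environment: 4× C (X4) → no; 2× C (X3) → match; 1× S (X2) → no; 1× N (X3) → no.
That gives 2 matching atoms.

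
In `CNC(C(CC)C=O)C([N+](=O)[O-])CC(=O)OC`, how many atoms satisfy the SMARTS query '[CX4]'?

8

The query [CX4] means: C with X4: aliphatic carbon with exactly 4 total connections (bonds + H).
Check the 17 heavy atoms by environment: 8× C (X4) → match; 2× C (X3) → no; 3× O (X1) → no; 1× O (X2) → no; 1× N (charge +1, X3) → no; 1× O (charge -1, X1) → no; 1× N (X3) → no.
That gives 8 matching atoms.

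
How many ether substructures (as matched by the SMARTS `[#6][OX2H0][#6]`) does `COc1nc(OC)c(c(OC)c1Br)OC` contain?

4

[#6][OX2H0][#6] is the SMARTS for an ether: an aliphatic oxygen bridging two carbons with no H on the oxygen.
The molecule carries 4 separate instances of a methoxy ether (-OCH3) meeting every constraint; each maps to a distinct set of atoms, giving 4 matches.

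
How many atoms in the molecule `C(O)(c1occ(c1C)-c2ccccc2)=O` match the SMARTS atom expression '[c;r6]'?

6

Check the 15 heavy atoms by environment: 1× o (aromatic, in 5-ring) → no; 4× c (aromatic, in 5-ring) → no; 2× C (acyclic) → no; 6× c (aromatic, in 6-ring) → match; 2× O (acyclic) → no.
That gives 6 matching atoms.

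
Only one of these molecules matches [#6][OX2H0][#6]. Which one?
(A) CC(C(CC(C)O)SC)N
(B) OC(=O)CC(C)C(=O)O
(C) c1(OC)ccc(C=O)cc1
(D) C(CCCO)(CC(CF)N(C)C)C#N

C

[#6][OX2H0][#6] describes an aliphatic oxygen bridging two carbons with no H on the oxygen (an ether).
(A) has a hydroxyl group (-OH) but the oxygen has H1, not H0 bridging two carbons.
(B) has a carboxylic acid group (-C(=O)OH) but the -OH oxygen has H1; the =O is OX1, not OX2.
(C) contains a methoxy ether (-OCH3), which satisfies every atom and bond constraint.
(D) has a hydroxyl group (-OH) but the oxygen has H1, not H0 bridging two carbons.
So the answer is (C).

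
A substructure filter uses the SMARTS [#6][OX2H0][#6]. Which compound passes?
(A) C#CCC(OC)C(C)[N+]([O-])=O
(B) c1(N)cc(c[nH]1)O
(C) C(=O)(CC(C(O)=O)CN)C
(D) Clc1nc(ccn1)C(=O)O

A

[#6][OX2H0][#6] describes an aliphatic oxygen bridging two carbons with no H on the oxygen (an ether).
(A) contains a methoxy ether (-OCH3), which satisfies every atom and bond constraint.
(B) has a hydroxyl group (-OH) but the oxygen has H1, not H0 bridging two carbons.
(C) has a carboxylic acid group (-C(=O)OH) but the -OH oxygen has H1; the =O is OX1, not OX2.
(D) has a carboxylic acid group (-C(=O)OH) but the -OH oxygen has H1; the =O is OX1, not OX2.
So the answer is (A).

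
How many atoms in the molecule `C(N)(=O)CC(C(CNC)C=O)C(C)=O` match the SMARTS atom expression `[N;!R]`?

2

The query [N;!R] means: aliphatic nitrogen not in a ring.
Check the 14 heavy atoms by environment: 9× C (acyclic) → no; 2× N (acyclic) → match; 3× O (acyclic) → no.
That gives 2 matching atoms.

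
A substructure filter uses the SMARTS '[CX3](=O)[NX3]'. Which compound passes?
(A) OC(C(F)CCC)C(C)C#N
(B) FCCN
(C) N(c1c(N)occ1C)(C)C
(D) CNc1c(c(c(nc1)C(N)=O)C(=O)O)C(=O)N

D

[CX3](=O)[NX3] describes a carbonyl carbon bonded to a trivalent nitrogen (an amide).
(A) has a nitrile (-C#N) but the nitrile N is NX1 (triple-bonded), not NX3.
(B) has a primary amino group (-NH2) but the -NH2 is not attached to a carbonyl carbon.
(C) has a primary amino group (-NH2) but the -NH2 is not attached to a carbonyl carbon.
(D) contains a primary amide (-C(=O)NH2), which satisfies every atom and bond constraint.
So the answer is (D).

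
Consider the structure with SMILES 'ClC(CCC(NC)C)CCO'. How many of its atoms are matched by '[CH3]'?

2

The query [CH3] means: aliphatic carbon with exactly three hydrogens.
Check the 11 heavy atoms by environment: 2× C (H3) → match; 2× C (H1) → no; 4× C (H2) → no; 1× N (H1) → no; 1× Cl (H0) → no; 1× O (H1) → no.
That gives 2 matching atoms.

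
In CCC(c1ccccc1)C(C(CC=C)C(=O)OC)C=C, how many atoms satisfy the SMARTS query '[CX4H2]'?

Check the 20 heavy atoms by environment: 2× C (H2, X4) → match; 3× C (H1, X4) → no; 1× c (aromatic, H0, X3) → no; 5× c (aromatic, H1, X3) → no; 1× C (H0, X3) → no; 1× O (H0, X1) → no; 1× O (H0, X2) → no; 2× C (H3, X4) → no; 2× C (H1, X3) → no; 2× C (H2, X3) → no.
That gives 2 matching atoms.

2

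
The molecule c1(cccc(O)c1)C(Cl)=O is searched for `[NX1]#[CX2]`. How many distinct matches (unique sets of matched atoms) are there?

0

[NX1]#[CX2] is the SMARTS for a nitrile: a nitrogen triple-bonded to a two-connected carbon.
No fragment in the molecule satisfies every constraint, giving 0 matches.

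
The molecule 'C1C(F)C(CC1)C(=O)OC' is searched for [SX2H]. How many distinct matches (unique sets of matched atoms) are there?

[SX2H] is the SMARTS for a thiol: an aliphatic sulfur with two connections, one being H.
No fragment in the molecule satisfies every constraint, giving 0 matches.

0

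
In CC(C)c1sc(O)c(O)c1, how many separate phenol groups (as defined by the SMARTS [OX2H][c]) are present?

[OX2H][c] is the SMARTS for a phenol: a hydroxyl oxygen attached to an aromatic carbon.
The molecule carries 2 separate instances of a hydroxyl group (-OH) meeting every constraint; each maps to a distinct set of atoms, giving 2 matches.

2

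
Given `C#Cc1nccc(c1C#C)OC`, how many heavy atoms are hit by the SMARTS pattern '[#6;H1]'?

The query [#6;H1] means: any carbon bearing exactly one hydrogen.
Check the 12 heavy atoms by environment: 1× n (aromatic, H0) → no; 2× c (aromatic, H1) → match; 3× c (aromatic, H0) → no; 2× C (H0) → no; 2× C (H1) → match; 1× O (H0) → no; 1× C (H3) → no.
Summing the matching environments: 2 + 2 = 4 matching atoms.

4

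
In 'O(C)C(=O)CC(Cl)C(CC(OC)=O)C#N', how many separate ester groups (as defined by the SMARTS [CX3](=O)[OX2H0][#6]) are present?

[CX3](=O)[OX2H0][#6] is the SMARTS for an ester: a carbonyl carbon bonded to an oxygen that is itself bonded to carbon (no H on that O).
The molecule carries 2 separate instances of a methyl-ester group (-C(=O)OCH3) meeting every constraint; each maps to a distinct set of atoms, giving 2 matches.

2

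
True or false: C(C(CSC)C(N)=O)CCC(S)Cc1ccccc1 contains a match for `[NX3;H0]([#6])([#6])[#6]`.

The pattern [NX3;H0]([#6])([#6])[#6] describes a trivalent nitrogen with no H, bonded to three carbons — a tertiary amine.
The closest candidate here is a primary amide (-C(=O)NH2), but the amide nitrogen has H2 and only one carbon neighbour. No other fragment satisfies the full query, so there is no match.

False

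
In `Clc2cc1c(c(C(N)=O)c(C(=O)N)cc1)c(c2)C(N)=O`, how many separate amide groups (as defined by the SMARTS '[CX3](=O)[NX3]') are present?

3

[CX3](=O)[NX3] is the SMARTS for an amide: a carbonyl carbon bonded to a trivalent nitrogen.
The molecule carries 3 separate instances of a primary amide (-C(=O)NH2) meeting every constraint; each maps to a distinct set of atoms, giving 3 matches.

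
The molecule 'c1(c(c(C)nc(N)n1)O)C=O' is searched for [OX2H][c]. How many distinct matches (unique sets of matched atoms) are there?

[OX2H][c] is the SMARTS for a phenol: a hydroxyl oxygen attached to an aromatic carbon.
Exactly one fragment in the molecule meets all constraints, giving 1 match.

1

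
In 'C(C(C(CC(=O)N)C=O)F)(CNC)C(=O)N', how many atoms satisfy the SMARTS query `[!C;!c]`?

Check the 16 heavy atoms by environment: 9× C → no; 3× N → match; 3× O → match; 1× F → match.
Summing the matching environments: 3 + 3 + 1 = 7 matching atoms.

7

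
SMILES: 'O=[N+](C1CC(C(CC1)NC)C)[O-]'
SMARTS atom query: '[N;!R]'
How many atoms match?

2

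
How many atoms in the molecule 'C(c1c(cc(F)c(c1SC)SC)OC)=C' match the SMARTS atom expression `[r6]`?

6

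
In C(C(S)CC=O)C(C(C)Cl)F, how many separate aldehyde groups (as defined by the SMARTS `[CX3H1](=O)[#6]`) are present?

[CX3H1](=O)[#6] is the SMARTS for an aldehyde: an sp2 carbon with one H, double-bonded to O and single-bonded to carbon.
Exactly one fragment in the molecule meets all constraints, giving 1 match.

1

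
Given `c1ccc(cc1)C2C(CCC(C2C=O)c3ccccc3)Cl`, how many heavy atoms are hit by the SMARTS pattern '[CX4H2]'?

2

The query [CX4H2] means: sp3 carbon (X4) with exactly two hydrogens.
Check the 21 heavy atoms by environment: 2× C (H2, X4) → match; 4× C (H1, X4) → no; 1× C (H1, X3) → no; 1× O (H0, X1) → no; 1× Cl (H0, X1) → no; 2× c (aromatic, H0, X3) → no; 10× c (aromatic, H1, X3) → no.
That gives 2 matching atoms.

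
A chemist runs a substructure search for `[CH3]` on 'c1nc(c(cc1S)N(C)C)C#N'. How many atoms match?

Check the 12 heavy atoms by environment: 1× n (aromatic, H0) → no; 2× c (aromatic, H1) → no; 3× c (aromatic, H0) → no; 2× N (H0) → no; 2× C (H3) → match; 1× S (H1) → no; 1× C (H0) → no.
That gives 2 matching atoms.

2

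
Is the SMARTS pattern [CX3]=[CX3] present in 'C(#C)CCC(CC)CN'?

No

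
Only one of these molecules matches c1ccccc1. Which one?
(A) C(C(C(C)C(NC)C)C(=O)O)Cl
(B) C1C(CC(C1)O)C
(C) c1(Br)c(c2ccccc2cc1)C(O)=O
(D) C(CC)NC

C

c1ccccc1 describes six aromatic carbons in a ring (a benzene ring).
(A) has a methyl group (-CH3) but no six-membered all-carbon aromatic ring is present.
(B) has a methyl group (-CH3) but no six-membered all-carbon aromatic ring is present.
(C) contains the required atom environment, so the pattern matches.
(D) has a methyl group (-CH3) but no six-membered all-carbon aromatic ring is present.
So the answer is (C).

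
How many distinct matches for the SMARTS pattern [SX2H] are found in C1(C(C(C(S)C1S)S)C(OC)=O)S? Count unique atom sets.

4

[SX2H] is the SMARTS for a thiol: an aliphatic sulfur with two connections, one being H.
The molecule carries 4 separate instances of a thiol (-SH) meeting every constraint; each maps to a distinct set of atoms, giving 4 matches.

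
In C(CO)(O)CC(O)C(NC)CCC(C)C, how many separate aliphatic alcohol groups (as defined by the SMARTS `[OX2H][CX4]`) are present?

[OX2H][CX4] is the SMARTS for an aliphatic alcohol: a hydroxyl oxygen bound to an sp3 (X4) carbon.
The molecule carries 3 separate instances of a hydroxyl group (-OH) meeting every constraint; each maps to a distinct set of atoms, giving 3 matches.

3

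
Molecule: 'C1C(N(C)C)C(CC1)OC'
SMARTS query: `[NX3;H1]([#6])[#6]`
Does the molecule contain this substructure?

The pattern [NX3;H1]([#6])[#6] describes a trivalent nitrogen with one H, bonded to two carbons — a secondary amine.
The closest candidate here is a dimethylamino group (-N(CH3)2), but the nitrogen has H0, not H1. No other fragment satisfies the full query, so there is no match.

No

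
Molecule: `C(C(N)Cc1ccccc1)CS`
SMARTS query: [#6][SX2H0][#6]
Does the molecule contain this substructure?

The pattern [#6][SX2H0][#6] describes an aliphatic sulfur bridging two carbons with no H on the sulfur — a thioether.
The closest candidate here is a thiol (-SH), but the sulfur has H1, not H0 bridging two carbons. No other fragment satisfies the full query, so there is no match.

No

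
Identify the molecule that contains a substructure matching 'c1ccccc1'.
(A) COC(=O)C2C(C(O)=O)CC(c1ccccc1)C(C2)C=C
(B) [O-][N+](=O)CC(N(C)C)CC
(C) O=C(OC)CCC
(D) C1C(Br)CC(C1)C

c1ccccc1 describes six aromatic carbons in a ring (a benzene ring).
(A) contains a phenyl ring, which satisfies every atom and bond constraint.
(B) has a methyl group (-CH3) but no six-membered all-carbon aromatic ring is present.
(C) has a methyl group (-CH3) but no six-membered all-carbon aromatic ring is present.
(D) has a methyl group (-CH3) but no six-membered all-carbon aromatic ring is present.
So the answer is (A).

A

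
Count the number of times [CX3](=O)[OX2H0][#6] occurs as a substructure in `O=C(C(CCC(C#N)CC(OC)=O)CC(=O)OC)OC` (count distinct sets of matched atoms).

3

[CX3](=O)[OX2H0][#6] is the SMARTS for an ester: a carbonyl carbon bonded to an oxygen that is itself bonded to carbon (no H on that O).
The molecule carries 3 separate instances of a methyl-ester group (-C(=O)OCH3) meeting every constraint; each maps to a distinct set of atoms, giving 3 matches.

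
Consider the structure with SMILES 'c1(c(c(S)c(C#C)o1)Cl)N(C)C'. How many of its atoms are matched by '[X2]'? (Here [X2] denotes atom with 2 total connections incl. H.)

4

The query [X2] means: any atom with exactly two total connections (bonds + H).
Check the 12 heavy atoms by environment: 1× o (aromatic, X2) → match; 4× c (aromatic, X3) → no; 1× S (X2) → match; 1× N (X3) → no; 2× C (X4) → no; 2× C (X2) → match; 1× Cl (X1) → no.
Summing the matching environments: 1 + 1 + 2 = 4 matching atoms.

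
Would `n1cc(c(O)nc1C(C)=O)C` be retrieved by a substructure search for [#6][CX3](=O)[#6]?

Yes

The pattern [#6][CX3](=O)[#6] describes a carbonyl carbon (no H) flanked by two carbons — a ketone.
The molecule carries an acetyl/ketone group (-C(=O)CH3), whose atoms satisfy every constraint of the query, so the pattern matches.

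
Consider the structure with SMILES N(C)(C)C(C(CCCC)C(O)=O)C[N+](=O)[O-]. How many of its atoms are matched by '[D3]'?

5

The query [D3] means: atom with exactly three heavy-atom neighbours.
Check the 16 heavy atoms by environment: 3× C (D1) → no; 4× C (D2) → no; 3× C (D3) → match; 1× N (charge +1, D3) → match; 1× O (charge -1, D1) → no; 3× O (D1) → no; 1× N (D3) → match.
Summing the matching environments: 3 + 1 + 1 = 5 matching atoms.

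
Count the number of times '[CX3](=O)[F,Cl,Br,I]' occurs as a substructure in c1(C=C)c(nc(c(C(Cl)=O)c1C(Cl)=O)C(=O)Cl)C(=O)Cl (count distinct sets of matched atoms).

4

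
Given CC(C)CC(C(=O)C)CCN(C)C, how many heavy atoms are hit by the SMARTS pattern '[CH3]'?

Check the 13 heavy atoms by environment: 5× C (H3) → match; 2× C (H1) → no; 3× C (H2) → no; 1× N (H0) → no; 1× C (H0) → no; 1× O (H0) → no.
That gives 5 matching atoms.

5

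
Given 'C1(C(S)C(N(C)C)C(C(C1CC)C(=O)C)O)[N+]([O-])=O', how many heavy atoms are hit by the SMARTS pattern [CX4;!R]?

5

The query [CX4;!R] means: aliphatic carbon with four total connections, not in a ring.
Check the 19 heavy atoms by environment: 6× C (X4, in 6-ring) → no; 1× N (charge +1, X3, acyclic) → no; 1× O (charge -1, X1, acyclic) → no; 2× O (X1, acyclic) → no; 1× S (X2, acyclic) → no; 1× N (X3, acyclic) → no; 5× C (X4, acyclic) → match; 1× O (X2, acyclic) → no; 1× C (X3, acyclic) → no.
That gives 5 matching atoms.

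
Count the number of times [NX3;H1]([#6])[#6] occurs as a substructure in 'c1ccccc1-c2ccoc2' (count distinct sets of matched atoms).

0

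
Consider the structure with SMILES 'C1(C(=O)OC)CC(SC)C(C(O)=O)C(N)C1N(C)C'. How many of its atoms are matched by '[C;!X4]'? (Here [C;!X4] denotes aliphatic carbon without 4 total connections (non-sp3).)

2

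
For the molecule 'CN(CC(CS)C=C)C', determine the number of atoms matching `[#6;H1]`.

2

The query [#6;H1] means: any carbon bearing exactly one hydrogen.
Check the 9 heavy atoms by environment: 3× C (H2) → no; 2× C (H1) → match; 1× N (H0) → no; 2× C (H3) → no; 1× S (H1) → no.
That gives 2 matching atoms.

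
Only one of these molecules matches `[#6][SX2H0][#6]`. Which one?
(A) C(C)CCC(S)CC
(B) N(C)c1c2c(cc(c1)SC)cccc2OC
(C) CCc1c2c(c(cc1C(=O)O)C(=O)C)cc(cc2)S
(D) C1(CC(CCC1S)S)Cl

B

[#6][SX2H0][#6] describes an aliphatic sulfur bridging two carbons with no H on the sulfur (a thioether).
(A) has a thiol (-SH) but the sulfur has H1, not H0 bridging two carbons.
(B) contains a methylthio ether (-SCH3), which satisfies every atom and bond constraint.
(C) has a thiol (-SH) but the sulfur has H1, not H0 bridging two carbons.
(D) has a thiol (-SH) but the sulfur has H1, not H0 bridging two carbons.
So the answer is (B).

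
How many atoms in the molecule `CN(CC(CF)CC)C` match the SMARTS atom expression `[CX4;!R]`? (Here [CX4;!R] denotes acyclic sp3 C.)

The query [CX4;!R] means: aliphatic carbon with four total connections, not in a ring.
Check the 9 heavy atoms by environment: 7× C (X4, acyclic) → match; 1× N (X3, acyclic) → no; 1× F (X1, acyclic) → no.
That gives 7 matching atoms.

7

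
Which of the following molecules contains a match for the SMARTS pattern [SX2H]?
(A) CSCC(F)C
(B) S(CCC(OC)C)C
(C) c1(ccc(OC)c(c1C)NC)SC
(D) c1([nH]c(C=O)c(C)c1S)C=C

D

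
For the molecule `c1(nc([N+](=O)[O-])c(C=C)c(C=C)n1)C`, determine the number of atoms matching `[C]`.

5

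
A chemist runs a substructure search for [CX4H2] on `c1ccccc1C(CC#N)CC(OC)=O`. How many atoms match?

2

The query [CX4H2] means: sp3 carbon (X4) with exactly two hydrogens.
Check the 15 heavy atoms by environment: 2× C (H2, X4) → match; 1× C (H1, X4) → no; 1× C (H0, X2) → no; 1× N (H0, X1) → no; 1× C (H0, X3) → no; 1× O (H0, X1) → no; 1× O (H0, X2) → no; 1× C (H3, X4) → no; 1× c (aromatic, H0, X3) → no; 5× c (aromatic, H1, X3) → no.
That gives 2 matching atoms.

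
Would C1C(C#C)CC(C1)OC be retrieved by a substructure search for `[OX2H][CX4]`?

No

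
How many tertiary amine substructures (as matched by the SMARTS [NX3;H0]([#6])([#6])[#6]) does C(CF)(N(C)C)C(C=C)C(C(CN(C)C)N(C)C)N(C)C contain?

4

[NX3;H0]([#6])([#6])[#6] is the SMARTS for a tertiary amine: a trivalent nitrogen with no H, bonded to three carbons.
The molecule carries 4 separate instances of a dimethylamino group (-N(CH3)2) meeting every constraint; each maps to a distinct set of atoms, giving 4 matches.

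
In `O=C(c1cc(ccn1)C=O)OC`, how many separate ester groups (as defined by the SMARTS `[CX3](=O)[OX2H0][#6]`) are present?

1

[CX3](=O)[OX2H0][#6] is the SMARTS for an ester: a carbonyl carbon bonded to an oxygen that is itself bonded to carbon (no H on that O).
Exactly one fragment in the molecule meets all constraints, giving 1 match.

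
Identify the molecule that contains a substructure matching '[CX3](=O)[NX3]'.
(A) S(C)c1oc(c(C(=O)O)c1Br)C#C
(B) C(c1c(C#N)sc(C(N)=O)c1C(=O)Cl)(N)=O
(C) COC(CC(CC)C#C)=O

[CX3](=O)[NX3] describes a carbonyl carbon bonded to a trivalent nitrogen (an amide).
(A) has a carboxylic acid group (-C(=O)OH) but the carbonyl is bonded to O, not to an NX3 nitrogen.
(B) contains a primary amide (-C(=O)NH2), which satisfies every atom and bond constraint.
(C) has a methyl-ester group (-C(=O)OCH3) but the carbonyl is bonded to O, not to an NX3 nitrogen.
So the answer is (B).

B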